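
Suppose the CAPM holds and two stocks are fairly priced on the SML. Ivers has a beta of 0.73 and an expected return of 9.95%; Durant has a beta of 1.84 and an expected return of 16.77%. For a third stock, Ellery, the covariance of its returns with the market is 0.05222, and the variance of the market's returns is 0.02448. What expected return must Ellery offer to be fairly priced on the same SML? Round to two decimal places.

18.57%

MRP = (16.77% − 9.95%) / (1.84 − 0.73) = 6.1441%
R_f = 9.95% − 0.73 × 6.1441% = 5.4648%
β_Ellery = Cov / Var(R_m) = 0.05222 / 0.02448 = 2.1332
E(R_Ellery) = R_f + β × MRP = 5.4648% + 2.1332 × 6.1441% = 18.57%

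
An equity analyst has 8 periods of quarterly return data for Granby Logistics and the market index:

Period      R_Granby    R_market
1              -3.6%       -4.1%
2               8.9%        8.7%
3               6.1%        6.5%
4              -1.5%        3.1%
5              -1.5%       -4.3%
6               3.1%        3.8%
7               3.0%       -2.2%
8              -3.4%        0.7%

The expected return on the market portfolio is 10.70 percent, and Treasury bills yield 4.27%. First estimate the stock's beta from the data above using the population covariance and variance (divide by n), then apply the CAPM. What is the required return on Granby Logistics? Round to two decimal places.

Mean R_i = (-3.6 + 8.9 + 6.1 − 1.5 − 1.5 + 3.1 + 3.0 − 3.4) / 8 = 1.3875%
Mean R_m = (-4.1 + 8.7 + 6.5 + 3.1 − 4.3 + 3.8 − 2.2 + 0.7) / 8 = 1.5250%
Σ(R_i − R̄_i)(R_m − R̄_m) = 119.5125  ⇒  Cov = 119.5125 / 8 = 14.9391
Σ(R_m − R̄_m)² = 164.0150  ⇒  Var(R_m) = 164.0150 / 8 = 20.5019
β = Cov / Var(R_m) = 14.9391 / 20.5019 = 0.7287
MRP = 10.70% − 4.27% = 6.43%
E(R) = R_f + β × MRP = 4.27% + 0.7287 × 6.43% = 8.96%

8.96%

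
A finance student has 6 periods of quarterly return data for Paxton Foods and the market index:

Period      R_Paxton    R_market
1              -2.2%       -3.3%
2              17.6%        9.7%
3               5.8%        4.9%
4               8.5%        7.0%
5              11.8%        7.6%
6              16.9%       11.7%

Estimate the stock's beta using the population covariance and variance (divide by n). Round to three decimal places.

Mean R_i = (-2.2 + 17.6 + 5.8 + 8.5 + 11.8 + 16.9) / 6 = 9.7333%
Mean R_m = (-3.3 + 9.7 + 4.9 + 7.0 + 7.6 + 11.7) / 6 = 6.2667%
Σ(R_i − R̄_i)(R_m − R̄_m) = 187.3367  ⇒  Cov = 187.3367 / 6 = 31.2228
Σ(R_m − R̄_m)² = 137.0133  ⇒  Var(R_m) = 137.0133 / 6 = 22.8356
β = Cov / Var(R_m) = 31.2228 / 22.8356 = 1.3673

1.367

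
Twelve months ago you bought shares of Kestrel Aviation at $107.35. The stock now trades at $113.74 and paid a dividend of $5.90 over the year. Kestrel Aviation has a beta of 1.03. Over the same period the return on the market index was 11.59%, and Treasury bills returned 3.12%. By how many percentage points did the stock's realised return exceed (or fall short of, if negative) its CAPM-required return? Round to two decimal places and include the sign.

-0.40%

Realised HPR = (P1 + D1 − P0) / P0 = (113.74 + 5.90 − 107.35) / 107.35 = 12.29 / 107.35 = 11.4485%
MRP = 11.59% − 3.12% = 8.47%
CAPM required = R_f + β·MRP = 3.12% + 1.03 × 8.47% = 11.8441%
α = realised − required = 11.4485% − 11.8441% = -0.40%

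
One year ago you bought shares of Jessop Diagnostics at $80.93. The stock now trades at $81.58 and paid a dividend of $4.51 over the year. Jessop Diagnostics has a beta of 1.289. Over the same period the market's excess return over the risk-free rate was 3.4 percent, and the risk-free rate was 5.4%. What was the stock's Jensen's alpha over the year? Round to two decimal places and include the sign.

Realised HPR = (P1 + D1 − P0) / P0 = (81.58 + 4.51 − 80.93) / 80.93 = 5.16 / 80.93 = 6.3759%
CAPM required = R_f + β·MRP = 5.4% + 1.289 × 3.4% = 9.7826%
α = realised − required = 6.3759% − 9.7826% = -3.41%

-3.41%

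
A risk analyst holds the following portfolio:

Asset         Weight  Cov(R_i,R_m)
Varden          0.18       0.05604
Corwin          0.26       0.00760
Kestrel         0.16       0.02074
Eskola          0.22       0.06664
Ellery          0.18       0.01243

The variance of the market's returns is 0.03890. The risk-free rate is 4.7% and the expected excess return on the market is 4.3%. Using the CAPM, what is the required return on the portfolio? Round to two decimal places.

8.27%

β_Varden = 0.05604 / 0.03890 = 1.4406
β_Corwin = 0.00760 / 0.03890 = 0.1954
β_Kestrel = 0.02074 / 0.03890 = 0.5332
β_Eskola = 0.06664 / 0.03890 = 1.7131
β_Ellery = 0.01243 / 0.03890 = 0.3195
β_P = Σ w_i β_i = 0.18×1.4406 + 0.26×0.1954 + 0.16×0.5332 + 0.22×1.7131 + 0.18×0.3195 = 0.8298
E(R_P) = R_f + β_P × MRP = 4.7% + 0.8298 × 4.3% = 8.27%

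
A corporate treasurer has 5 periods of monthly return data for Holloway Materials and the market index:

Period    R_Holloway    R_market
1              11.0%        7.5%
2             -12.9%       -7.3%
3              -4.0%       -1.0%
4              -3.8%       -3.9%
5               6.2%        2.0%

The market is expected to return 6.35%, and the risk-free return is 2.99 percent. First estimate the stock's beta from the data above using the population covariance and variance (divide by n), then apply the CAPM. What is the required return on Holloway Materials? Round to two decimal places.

Mean R_i = (11.0 − 12.9 − 4.0 − 3.8 + 6.2) / 5 = -0.7000%
Mean R_m = (7.5 − 7.3 − 1.0 − 3.9 + 2.0) / 5 = -0.5400%
Σ(R_i − R̄_i)(R_m − R̄_m) = 206.0000  ⇒  Cov = 206.0000 / 5 = 41.2000
Σ(R_m − R̄_m)² = 128.2920  ⇒  Var(R_m) = 128.2920 / 5 = 25.6584
β = Cov / Var(R_m) = 41.2000 / 25.6584 = 1.6057
MRP = 6.35% − 2.99% = 3.36%
E(R) = R_f + β × MRP = 2.99% + 1.6057 × 3.36% = 8.39%

8.39%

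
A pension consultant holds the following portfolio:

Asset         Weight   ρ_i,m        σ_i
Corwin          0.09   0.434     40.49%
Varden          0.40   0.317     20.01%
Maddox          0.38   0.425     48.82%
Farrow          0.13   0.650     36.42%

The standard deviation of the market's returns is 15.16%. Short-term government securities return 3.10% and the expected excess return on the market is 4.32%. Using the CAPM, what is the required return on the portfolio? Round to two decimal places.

β_Corwin = 0.434 × 40.49% / 15.16% = 1.1591
β_Varden = 0.317 × 20.01% / 15.16% = 0.4184
β_Maddox = 0.425 × 48.82% / 15.16% = 1.3686
β_Farrow = 0.650 × 36.42% / 15.16% = 1.5615
β_P = Σ w_i β_i = 0.09×1.1591 + 0.40×0.4184 + 0.38×1.3686 + 0.13×1.5615 = 0.9947
E(R_P) = R_f + β_P × MRP = 3.10% + 0.9947 × 4.32% = 7.40%

7.40%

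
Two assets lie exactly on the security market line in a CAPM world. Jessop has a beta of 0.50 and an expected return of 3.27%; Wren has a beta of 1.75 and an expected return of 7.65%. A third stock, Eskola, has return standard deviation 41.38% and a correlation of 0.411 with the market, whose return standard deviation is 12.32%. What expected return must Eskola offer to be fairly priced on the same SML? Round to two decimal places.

6.36%

MRP = (7.65% − 3.27%) / (1.75 − 0.50) = 3.5040%
R_f = 3.27% − 0.50 × 3.5040% = 1.5180%
β_Eskola = ρ·σ_i/σ_m = 0.411 × 41.38 / 12.32 = 1.3805
E(R_Eskola) = R_f + β × MRP = 1.5180% + 1.3805 × 3.5040% = 6.36%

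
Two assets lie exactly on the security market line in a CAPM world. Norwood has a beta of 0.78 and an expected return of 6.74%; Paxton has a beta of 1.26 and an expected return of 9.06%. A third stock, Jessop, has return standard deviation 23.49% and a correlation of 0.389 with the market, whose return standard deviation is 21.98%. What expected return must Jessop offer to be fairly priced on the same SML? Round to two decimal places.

MRP = (9.06% − 6.74%) / (1.26 − 0.78) = 4.8333%
R_f = 6.74% − 0.78 × 4.8333% = 2.9700%
β_Jessop = ρ·σ_i/σ_m = 0.389 × 23.49 / 21.98 = 0.4157
E(R_Jessop) = R_f + β × MRP = 2.9700% + 0.4157 × 4.8333% = 4.98%

4.98%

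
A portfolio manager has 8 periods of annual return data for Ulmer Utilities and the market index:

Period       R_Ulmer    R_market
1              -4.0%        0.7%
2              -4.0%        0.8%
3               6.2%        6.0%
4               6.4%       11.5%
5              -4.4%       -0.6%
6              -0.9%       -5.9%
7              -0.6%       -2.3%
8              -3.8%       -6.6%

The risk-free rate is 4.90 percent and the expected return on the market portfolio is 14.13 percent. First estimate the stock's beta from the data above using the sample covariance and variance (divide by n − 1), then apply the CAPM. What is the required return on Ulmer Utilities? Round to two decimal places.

10.09%

Mean R_i = (-4.0 − 4.0 + 6.2 + 6.4 − 4.4 − 0.9 − 0.6 − 3.8) / 8 = -0.6375%
Mean R_m = (0.7 + 0.8 + 6.0 + 11.5 − 0.6 − 5.9 − 2.3 − 6.6) / 8 = 0.4500%
Σ(R_i − R̄_i)(R_m − R̄_m) = 141.5050  ⇒  Cov = 141.5050 / 7 = 20.2150
Σ(R_m − R̄_m)² = 251.7800  ⇒  Var(R_m) = 251.7800 / 7 = 35.9686
β = Cov / Var(R_m) = 20.2150 / 35.9686 = 0.5620
MRP = 14.13% − 4.90% = 9.23%
E(R) = R_f + β × MRP = 4.90% + 0.5620 × 9.23% = 10.09%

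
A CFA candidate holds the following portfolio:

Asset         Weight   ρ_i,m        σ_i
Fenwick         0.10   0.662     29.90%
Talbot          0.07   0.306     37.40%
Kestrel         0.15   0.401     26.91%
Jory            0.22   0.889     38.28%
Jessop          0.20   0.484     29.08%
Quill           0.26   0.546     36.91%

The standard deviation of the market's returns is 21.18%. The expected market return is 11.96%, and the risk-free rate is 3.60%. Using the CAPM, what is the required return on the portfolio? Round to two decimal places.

11.47%

β_Fenwick = 0.662 × 29.90% / 21.18% = 0.9346
β_Talbot = 0.306 × 37.40% / 21.18% = 0.5403
β_Kestrel = 0.401 × 26.91% / 21.18% = 0.5095
β_Jory = 0.889 × 38.28% / 21.18% = 1.6067
β_Jessop = 0.484 × 29.08% / 21.18% = 0.6645
β_Quill = 0.546 × 36.91% / 21.18% = 0.9515
β_P = Σ w_i β_i = 0.10×0.9346 + 0.07×0.5403 + 0.15×0.5095 + 0.22×1.6067 + 0.20×0.6645 + 0.26×0.9515 = 0.9415
MRP = 11.96% − 3.60% = 8.36%
E(R_P) = R_f + β_P × MRP = 3.60% + 0.9415 × 8.36% = 11.47%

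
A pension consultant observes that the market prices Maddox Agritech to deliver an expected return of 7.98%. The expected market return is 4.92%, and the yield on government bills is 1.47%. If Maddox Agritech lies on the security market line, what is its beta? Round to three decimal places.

1.887

MRP = 4.92% − 1.47% = 3.45%
β = (E(R) − R_f) / MRP = (7.98% − 1.47%) / 3.45% = 6.51% / 3.45% = 1.887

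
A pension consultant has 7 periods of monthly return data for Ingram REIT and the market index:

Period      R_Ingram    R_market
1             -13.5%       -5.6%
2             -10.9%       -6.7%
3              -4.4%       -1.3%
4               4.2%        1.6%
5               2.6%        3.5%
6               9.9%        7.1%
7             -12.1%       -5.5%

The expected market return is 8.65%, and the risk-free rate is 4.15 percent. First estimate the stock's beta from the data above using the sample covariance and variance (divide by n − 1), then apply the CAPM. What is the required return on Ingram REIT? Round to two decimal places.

Mean R_i = (-13.5 − 10.9 − 4.4 + 4.2 + 2.6 + 9.9 − 12.1) / 7 = -3.4571%
Mean R_m = (-5.6 − 6.7 − 1.3 + 1.6 + 3.5 + 7.1 − 5.5) / 7 = -0.9857%
Σ(R_i − R̄_i)(R_m − R̄_m) = 283.1557  ⇒  Cov = 283.1557 / 6 = 47.1926
Σ(R_m − R̄_m)² = 166.6086  ⇒  Var(R_m) = 166.6086 / 6 = 27.7681
β = Cov / Var(R_m) = 47.1926 / 27.7681 = 1.6995
MRP = 8.65% − 4.15% = 4.50%
E(R) = R_f + β × MRP = 4.15% + 1.6995 × 4.50% = 11.80%

11.80%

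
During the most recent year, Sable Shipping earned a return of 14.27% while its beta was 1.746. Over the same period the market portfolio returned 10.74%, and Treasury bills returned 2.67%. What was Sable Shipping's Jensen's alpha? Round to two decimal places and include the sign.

-2.49%

Market excess return = 10.74% − 2.67% = 8.07%
CAPM benchmark = R_f + β(R_m − R_f) = 2.67% + 1.746 × 8.07% = 16.76022%
α = actual − benchmark = 14.27% − 16.76022% = -2.49%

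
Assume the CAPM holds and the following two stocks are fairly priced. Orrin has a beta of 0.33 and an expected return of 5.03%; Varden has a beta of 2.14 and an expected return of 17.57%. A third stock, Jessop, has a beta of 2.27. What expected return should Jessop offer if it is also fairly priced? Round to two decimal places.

18.47%

MRP (SML slope) = (17.57% − 5.03%) / (2.14 − 0.33) = 12.54% / 1.81 = 6.9282%
R_f (intercept) = 5.03% − 0.33 × 6.9282% = 2.7437%
E(R_Jessop) = R_f + β × MRP = 2.7437% + 2.27 × 6.9282% = 18.47%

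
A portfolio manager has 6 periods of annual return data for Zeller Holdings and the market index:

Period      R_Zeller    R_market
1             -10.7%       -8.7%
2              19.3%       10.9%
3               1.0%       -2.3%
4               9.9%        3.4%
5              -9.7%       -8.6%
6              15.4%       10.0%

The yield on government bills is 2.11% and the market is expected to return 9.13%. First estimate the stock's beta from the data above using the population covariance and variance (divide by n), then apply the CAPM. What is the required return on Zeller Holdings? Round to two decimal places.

Mean R_i = (-10.7 + 19.3 + 1.0 + 9.9 − 9.7 + 15.4) / 6 = 4.2000%
Mean R_m = (-8.7 + 10.9 − 2.3 + 3.4 − 8.6 + 10.0) / 6 = 0.7833%
Σ(R_i − R̄_i)(R_m − R̄_m) = 552.5000  ⇒  Cov = 552.5000 / 6 = 92.0833
Σ(R_m − R̄_m)² = 381.6283  ⇒  Var(R_m) = 381.6283 / 6 = 63.6047
β = Cov / Var(R_m) = 92.0833 / 63.6047 = 1.4477
MRP = 9.13% − 2.11% = 7.02%
E(R) = R_f + β × MRP = 2.11% + 1.4477 × 7.02% = 12.27%

12.27%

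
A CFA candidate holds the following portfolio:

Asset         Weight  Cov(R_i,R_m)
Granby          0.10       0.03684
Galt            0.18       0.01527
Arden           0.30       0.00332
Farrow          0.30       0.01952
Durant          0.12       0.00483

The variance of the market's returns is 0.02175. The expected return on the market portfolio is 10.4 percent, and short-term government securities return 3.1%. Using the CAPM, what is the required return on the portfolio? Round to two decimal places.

β_Granby = 0.03684 / 0.02175 = 1.6938
β_Galt = 0.01527 / 0.02175 = 0.7021
β_Arden = 0.00332 / 0.02175 = 0.1526
β_Farrow = 0.01952 / 0.02175 = 0.8975
β_Durant = 0.00483 / 0.02175 = 0.2221
β_P = Σ w_i β_i = 0.10×1.6938 + 0.18×0.7021 + 0.30×0.1526 + 0.30×0.8975 + 0.12×0.2221 = 0.6374
MRP = 10.4% − 3.1% = 7.30%
E(R_P) = R_f + β_P × MRP = 3.1% + 0.6374 × 7.3% = 7.75%

7.75%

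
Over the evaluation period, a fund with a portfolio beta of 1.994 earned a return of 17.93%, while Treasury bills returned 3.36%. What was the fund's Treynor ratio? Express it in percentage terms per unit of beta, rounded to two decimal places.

7.31%

Treynor = (R_P − R_f) / β_P = (17.93% − 3.36%) / 1.9940 = 14.57% / 1.9940 = 7.31%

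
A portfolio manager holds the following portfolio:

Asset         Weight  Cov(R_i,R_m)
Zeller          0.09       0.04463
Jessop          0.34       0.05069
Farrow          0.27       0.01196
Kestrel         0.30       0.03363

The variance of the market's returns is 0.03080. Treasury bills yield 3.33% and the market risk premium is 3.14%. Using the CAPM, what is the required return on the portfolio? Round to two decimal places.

6.85%

β_Zeller = 0.04463 / 0.03080 = 1.4490
β_Jessop = 0.05069 / 0.03080 = 1.6458
β_Farrow = 0.01196 / 0.03080 = 0.3883
β_Kestrel = 0.03363 / 0.03080 = 1.0919
β_P = Σ w_i β_i = 0.09×1.4490 + 0.34×1.6458 + 0.27×0.3883 + 0.30×1.0919 = 1.1224
E(R_P) = R_f + β_P × MRP = 3.33% + 1.1224 × 3.14% = 6.85%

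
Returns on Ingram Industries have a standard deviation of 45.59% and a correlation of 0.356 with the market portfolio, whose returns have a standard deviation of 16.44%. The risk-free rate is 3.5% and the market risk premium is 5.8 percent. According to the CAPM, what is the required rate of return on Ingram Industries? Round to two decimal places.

β = ρ × σ_i / σ_m = 0.356 × 45.59% / 16.44% = 0.9872
E(R) = 3.5% + 0.9872 × 5.8% = 9.23%

9.23%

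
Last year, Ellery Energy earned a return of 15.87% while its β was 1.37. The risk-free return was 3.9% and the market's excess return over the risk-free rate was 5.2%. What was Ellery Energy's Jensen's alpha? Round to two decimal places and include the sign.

+4.85%

CAPM benchmark = R_f + β(R_m − R_f) = 3.9% + 1.37 × 5.2% = 11.0240%
α = actual − benchmark = 15.87% − 11.0240% = +4.85%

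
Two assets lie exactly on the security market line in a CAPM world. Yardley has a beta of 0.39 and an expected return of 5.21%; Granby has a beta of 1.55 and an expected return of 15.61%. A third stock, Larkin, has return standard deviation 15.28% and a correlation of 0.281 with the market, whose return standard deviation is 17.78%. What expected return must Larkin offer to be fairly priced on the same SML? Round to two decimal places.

MRP = (15.61% − 5.21%) / (1.55 − 0.39) = 8.9655%
R_f = 5.21% − 0.39 × 8.9655% = 1.7135%
β_Larkin = ρ·σ_i/σ_m = 0.281 × 15.28 / 17.78 = 0.2415
E(R_Larkin) = R_f + β × MRP = 1.7135% + 0.2415 × 8.9655% = 3.88%

3.88%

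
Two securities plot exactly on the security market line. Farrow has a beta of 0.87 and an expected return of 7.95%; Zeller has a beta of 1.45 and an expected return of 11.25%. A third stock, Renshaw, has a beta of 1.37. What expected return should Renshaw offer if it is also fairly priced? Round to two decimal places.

MRP (SML slope) = (11.25% − 7.95%) / (1.45 − 0.87) = 3.30% / 0.58 = 5.6897%
R_f (intercept) = 7.95% − 0.87 × 5.6897% = 3.0000%
E(R_Renshaw) = R_f + β × MRP = 3.0000% + 1.37 × 5.6897% = 10.79%

10.79%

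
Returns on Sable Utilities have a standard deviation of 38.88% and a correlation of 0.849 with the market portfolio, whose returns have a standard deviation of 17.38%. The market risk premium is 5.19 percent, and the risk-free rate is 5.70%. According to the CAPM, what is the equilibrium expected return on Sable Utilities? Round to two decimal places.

β = ρ × σ_i / σ_m = 0.849 × 38.88% / 17.38% = 1.8993
E(R) = 5.70% + 1.8993 × 5.19% = 15.56%

15.56%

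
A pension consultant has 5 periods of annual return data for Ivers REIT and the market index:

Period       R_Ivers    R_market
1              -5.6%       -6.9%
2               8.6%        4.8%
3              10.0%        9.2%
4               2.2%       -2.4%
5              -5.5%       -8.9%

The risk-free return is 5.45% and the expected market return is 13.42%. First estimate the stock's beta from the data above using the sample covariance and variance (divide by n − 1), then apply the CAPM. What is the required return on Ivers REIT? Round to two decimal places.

Mean R_i = (-5.6 + 8.6 + 10.0 + 2.2 − 5.5) / 5 = 1.9400%
Mean R_m = (-6.9 + 4.8 + 9.2 − 2.4 − 8.9) / 5 = -0.8400%
Σ(R_i − R̄_i)(R_m − R̄_m) = 223.7380  ⇒  Cov = 223.7380 / 4 = 55.9345
Σ(R_m − R̄_m)² = 236.7320  ⇒  Var(R_m) = 236.7320 / 4 = 59.1830
β = Cov / Var(R_m) = 55.9345 / 59.1830 = 0.9451
MRP = 13.42% − 5.45% = 7.97%
E(R) = R_f + β × MRP = 5.45% + 0.9451 × 7.97% = 12.98%

12.98%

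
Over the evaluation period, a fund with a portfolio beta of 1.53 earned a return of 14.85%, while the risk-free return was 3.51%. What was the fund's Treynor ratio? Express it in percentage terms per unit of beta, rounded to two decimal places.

7.41%

Treynor = (R_P − R_f) / β_P = (14.85% − 3.51%) / 1.5300 = 11.34% / 1.5300 = 7.41%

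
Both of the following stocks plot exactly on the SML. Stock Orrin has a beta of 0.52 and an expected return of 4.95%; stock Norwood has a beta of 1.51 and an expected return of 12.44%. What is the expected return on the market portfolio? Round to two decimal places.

8.58%

Both satisfy E(R) = R_f + β·MRP, so the slope of the SML is
MRP = (12.44% − 4.95%) / (1.51 − 0.52) = 7.49% / 0.99 = 7.5657%
R_f = E(R_Orrin) − β_Orrin·MRP = 4.95% − 0.52 × 7.5657% = 1.0158%
E(R_m) = R_f + MRP = 1.0158% + 7.5657% = 8.58%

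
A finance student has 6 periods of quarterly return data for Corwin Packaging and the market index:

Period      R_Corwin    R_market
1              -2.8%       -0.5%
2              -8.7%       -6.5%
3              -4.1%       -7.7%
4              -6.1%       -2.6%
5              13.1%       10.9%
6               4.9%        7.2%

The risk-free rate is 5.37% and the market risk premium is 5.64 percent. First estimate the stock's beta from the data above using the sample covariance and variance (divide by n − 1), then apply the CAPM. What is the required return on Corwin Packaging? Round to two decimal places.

Mean R_i = (-2.8 − 8.7 − 4.1 − 6.1 + 13.1 + 4.9) / 6 = -0.6167%
Mean R_m = (-0.5 − 6.5 − 7.7 − 2.6 + 10.9 + 7.2) / 6 = 0.1333%
Σ(R_i − R̄_i)(R_m − R̄_m) = 283.9433  ⇒  Cov = 283.9433 / 5 = 56.7887
Σ(R_m − R̄_m)² = 279.0933  ⇒  Var(R_m) = 279.0933 / 5 = 55.8187
β = Cov / Var(R_m) = 56.7887 / 55.8187 = 1.0174
E(R) = R_f + β × MRP = 5.37% + 1.0174 × 5.64% = 11.11%

11.11%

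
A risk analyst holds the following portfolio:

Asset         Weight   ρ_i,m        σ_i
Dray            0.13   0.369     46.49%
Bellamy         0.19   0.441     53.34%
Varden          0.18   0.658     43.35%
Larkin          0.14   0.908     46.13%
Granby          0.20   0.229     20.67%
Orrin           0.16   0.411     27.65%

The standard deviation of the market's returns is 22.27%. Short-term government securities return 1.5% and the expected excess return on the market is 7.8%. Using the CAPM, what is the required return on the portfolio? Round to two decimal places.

8.67%

β_Dray = 0.369 × 46.49% / 22.27% = 0.7703
β_Bellamy = 0.441 × 53.34% / 22.27% = 1.0563
β_Varden = 0.658 × 43.35% / 22.27% = 1.2808
β_Larkin = 0.908 × 46.13% / 22.27% = 1.8808
β_Granby = 0.229 × 20.67% / 22.27% = 0.2125
β_Orrin = 0.411 × 27.65% / 22.27% = 0.5103
β_P = Σ w_i β_i = 0.13×0.7703 + 0.19×1.0563 + 0.18×1.2808 + 0.14×1.8808 + 0.20×0.2125 + 0.16×0.5103 = 0.9188
E(R_P) = R_f + β_P × MRP = 1.5% + 0.9188 × 7.8% = 8.67%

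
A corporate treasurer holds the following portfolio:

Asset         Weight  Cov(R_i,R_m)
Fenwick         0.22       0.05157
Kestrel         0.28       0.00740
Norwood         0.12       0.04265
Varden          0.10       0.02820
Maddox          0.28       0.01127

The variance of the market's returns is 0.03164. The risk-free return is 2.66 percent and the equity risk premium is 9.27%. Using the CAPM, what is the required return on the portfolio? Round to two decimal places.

β_Fenwick = 0.05157 / 0.03164 = 1.6299
β_Kestrel = 0.00740 / 0.03164 = 0.2339
β_Norwood = 0.04265 / 0.03164 = 1.3480
β_Varden = 0.02820 / 0.03164 = 0.8913
β_Maddox = 0.01127 / 0.03164 = 0.3562
β_P = Σ w_i β_i = 0.22×1.6299 + 0.28×0.2339 + 0.12×1.3480 + 0.10×0.8913 + 0.28×0.3562 = 0.7747
E(R_P) = R_f + β_P × MRP = 2.66% + 0.7747 × 9.27% = 9.84%

9.84%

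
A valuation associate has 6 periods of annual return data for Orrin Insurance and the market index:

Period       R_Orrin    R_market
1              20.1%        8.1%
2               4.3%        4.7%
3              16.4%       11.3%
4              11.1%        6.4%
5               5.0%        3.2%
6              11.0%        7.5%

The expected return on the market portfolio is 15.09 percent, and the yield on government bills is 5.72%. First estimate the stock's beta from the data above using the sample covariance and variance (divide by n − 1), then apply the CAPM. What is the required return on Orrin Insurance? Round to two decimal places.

Mean R_i = (20.1 + 4.3 + 16.4 + 11.1 + 5.0 + 11.0) / 6 = 11.3167%
Mean R_m = (8.1 + 4.7 + 11.3 + 6.4 + 3.2 + 7.5) / 6 = 6.8667%
Σ(R_i − R̄_i)(R_m − R̄_m) = 71.6333  ⇒  Cov = 71.6333 / 5 = 14.3267
Σ(R_m − R̄_m)² = 39.9333  ⇒  Var(R_m) = 39.9333 / 5 = 7.9867
β = Cov / Var(R_m) = 14.3267 / 7.9867 = 1.7938
MRP = 15.09% − 5.72% = 9.37%
E(R) = R_f + β × MRP = 5.72% + 1.7938 × 9.37% = 22.53%

22.53%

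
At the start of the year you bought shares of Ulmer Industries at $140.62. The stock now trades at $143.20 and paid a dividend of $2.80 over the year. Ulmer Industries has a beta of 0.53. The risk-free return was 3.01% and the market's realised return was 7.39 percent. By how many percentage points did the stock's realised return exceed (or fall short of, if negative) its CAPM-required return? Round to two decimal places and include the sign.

Realised HPR = (P1 + D1 − P0) / P0 = (143.20 + 2.80 − 140.62) / 140.62 = 5.38 / 140.62 = 3.8259%
MRP = 7.39% − 3.01% = 4.38%
CAPM required = R_f + β·MRP = 3.01% + 0.53 × 4.38% = 5.3314%
α = realised − required = 3.8259% − 5.3314% = -1.51%

-1.51%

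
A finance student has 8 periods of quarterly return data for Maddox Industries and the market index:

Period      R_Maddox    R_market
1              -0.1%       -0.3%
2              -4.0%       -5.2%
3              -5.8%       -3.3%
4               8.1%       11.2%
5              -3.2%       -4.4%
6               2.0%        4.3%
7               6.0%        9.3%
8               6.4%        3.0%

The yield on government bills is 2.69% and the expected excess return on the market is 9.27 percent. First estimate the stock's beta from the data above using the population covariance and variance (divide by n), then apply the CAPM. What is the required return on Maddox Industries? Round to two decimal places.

9.94%

Mean R_i = (-0.1 − 4.0 − 5.8 + 8.1 − 3.2 + 2.0 + 6.0 + 6.4) / 8 = 1.1750%
Mean R_m = (-0.3 − 5.2 − 3.3 + 11.2 − 4.4 + 4.3 + 9.3 + 3.0) / 8 = 1.8250%
Σ(R_i − R̄_i)(R_m − R̄_m) = 211.2150  ⇒  Cov = 211.2150 / 8 = 26.4019
Σ(R_m − R̄_m)² = 270.1550  ⇒  Var(R_m) = 270.1550 / 8 = 33.7694
β = Cov / Var(R_m) = 26.4019 / 33.7694 = 0.7818
E(R) = R_f + β × MRP = 2.69% + 0.7818 × 9.27% = 9.94%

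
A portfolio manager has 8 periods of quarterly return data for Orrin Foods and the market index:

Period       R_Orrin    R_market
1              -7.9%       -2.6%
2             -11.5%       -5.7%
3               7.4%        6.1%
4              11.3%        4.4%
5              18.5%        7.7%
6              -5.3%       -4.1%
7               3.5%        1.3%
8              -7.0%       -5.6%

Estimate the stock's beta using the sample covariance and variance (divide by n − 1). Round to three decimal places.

1.892

Mean R_i = (-7.9 − 11.5 + 7.4 + 11.3 + 18.5 − 5.3 + 3.5 − 7.0) / 8 = 1.1250%
Mean R_m = (-2.6 − 5.7 + 6.1 + 4.4 + 7.7 − 4.1 + 1.3 − 5.6) / 8 = 0.1875%
Σ(R_i − R̄_i)(R_m − R̄_m) = 387.1925  ⇒  Cov = 387.1925 / 7 = 55.3132
Σ(R_m − R̄_m)² = 204.6888  ⇒  Var(R_m) = 204.6888 / 7 = 29.2413
β = Cov / Var(R_m) = 55.3132 / 29.2413 = 1.8916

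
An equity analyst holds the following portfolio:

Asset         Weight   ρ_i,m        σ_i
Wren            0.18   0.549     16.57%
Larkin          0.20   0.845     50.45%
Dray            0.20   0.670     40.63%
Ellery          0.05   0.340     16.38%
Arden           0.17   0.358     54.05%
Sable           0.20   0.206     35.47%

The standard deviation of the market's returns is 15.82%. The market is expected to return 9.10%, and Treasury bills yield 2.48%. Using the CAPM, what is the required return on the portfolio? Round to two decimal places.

11.12%

β_Wren = 0.549 × 16.57% / 15.82% = 0.5750
β_Larkin = 0.845 × 50.45% / 15.82% = 2.6947
β_Dray = 0.670 × 40.63% / 15.82% = 1.7207
β_Ellery = 0.340 × 16.38% / 15.82% = 0.3520
β_Arden = 0.358 × 54.05% / 15.82% = 1.2231
β_Sable = 0.206 × 35.47% / 15.82% = 0.4619
β_P = Σ w_i β_i = 0.18×0.5750 + 0.20×2.6947 + 0.20×1.7207 + 0.05×0.3520 + 0.17×1.2231 + 0.20×0.4619 = 1.3045
MRP = 9.10% − 2.48% = 6.62%
E(R_P) = R_f + β_P × MRP = 2.48% + 1.3045 × 6.62% = 11.12%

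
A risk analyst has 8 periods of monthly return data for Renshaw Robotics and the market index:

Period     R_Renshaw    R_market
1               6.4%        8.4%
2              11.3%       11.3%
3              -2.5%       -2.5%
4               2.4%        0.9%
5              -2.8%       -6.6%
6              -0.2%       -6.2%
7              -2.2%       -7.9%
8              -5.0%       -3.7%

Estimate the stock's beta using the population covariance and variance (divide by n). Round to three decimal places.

Mean R_i = (6.4 + 11.3 − 2.5 + 2.4 − 2.8 − 0.2 − 2.2 − 5.0) / 8 = 0.9250%
Mean R_m = (8.4 + 11.3 − 2.5 + 0.9 − 6.6 − 6.2 − 7.9 − 3.7) / 8 = -0.7875%
Σ(R_i − R̄_i)(R_m − R̄_m) = 251.2875  ⇒  Cov = 251.2875 / 8 = 31.4109
Σ(R_m − R̄_m)² = 358.4488  ⇒  Var(R_m) = 358.4488 / 8 = 44.8061
β = Cov / Var(R_m) = 31.4109 / 44.8061 = 0.7010

0.701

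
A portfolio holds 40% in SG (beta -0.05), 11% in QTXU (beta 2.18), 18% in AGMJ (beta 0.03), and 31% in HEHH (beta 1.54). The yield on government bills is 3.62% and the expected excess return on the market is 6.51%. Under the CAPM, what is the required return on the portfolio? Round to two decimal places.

β_P = Σ w_i β_i = 0.40×-0.05 + 0.11×2.18 + 0.18×0.03 + 0.31×1.54 = 0.7026
E(R_P) = R_f + β_P × MRP = 3.62% + 0.7026 × 6.51% = 8.19%

8.19%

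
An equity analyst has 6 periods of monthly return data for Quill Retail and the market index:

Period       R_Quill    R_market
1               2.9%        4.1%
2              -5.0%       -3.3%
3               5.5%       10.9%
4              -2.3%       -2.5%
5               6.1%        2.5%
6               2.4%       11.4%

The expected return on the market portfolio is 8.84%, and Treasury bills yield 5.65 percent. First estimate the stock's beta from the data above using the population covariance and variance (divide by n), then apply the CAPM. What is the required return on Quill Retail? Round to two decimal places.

7.24%

Mean R_i = (2.9 − 5.0 + 5.5 − 2.3 + 6.1 + 2.4) / 6 = 1.6000%
Mean R_m = (4.1 − 3.3 + 10.9 − 2.5 + 2.5 + 11.4) / 6 = 3.8500%
Σ(R_i − R̄_i)(R_m − R̄_m) = 99.7400  ⇒  Cov = 99.7400 / 6 = 16.6233
Σ(R_m − R̄_m)² = 200.0350  ⇒  Var(R_m) = 200.0350 / 6 = 33.3392
β = Cov / Var(R_m) = 16.6233 / 33.3392 = 0.4986
MRP = 8.84% − 5.65% = 3.19%
E(R) = R_f + β × MRP = 5.65% + 0.4986 × 3.19% = 7.24%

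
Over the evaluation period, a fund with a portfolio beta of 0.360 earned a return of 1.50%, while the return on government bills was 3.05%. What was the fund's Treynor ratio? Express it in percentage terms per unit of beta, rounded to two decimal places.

-4.31%

Treynor = (R_P − R_f) / β_P = (1.50% − 3.05%) / 0.3600 = -1.55% / 0.3600 = -4.31%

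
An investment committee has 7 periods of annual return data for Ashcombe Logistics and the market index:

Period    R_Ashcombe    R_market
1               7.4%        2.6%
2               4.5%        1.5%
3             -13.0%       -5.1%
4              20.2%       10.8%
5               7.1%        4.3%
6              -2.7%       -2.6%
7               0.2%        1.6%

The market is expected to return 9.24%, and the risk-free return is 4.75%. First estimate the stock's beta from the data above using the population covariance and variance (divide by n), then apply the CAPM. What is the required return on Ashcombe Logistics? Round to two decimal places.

13.56%

Mean R_i = (7.4 + 4.5 − 13.0 + 20.2 + 7.1 − 2.7 + 0.2) / 7 = 3.3857%
Mean R_m = (2.6 + 1.5 − 5.1 + 10.8 + 4.3 − 2.6 + 1.6) / 7 = 1.8714%
Σ(R_i − R̄_i)(R_m − R̄_m) = 303.9671  ⇒  Cov = 303.9671 / 7 = 43.4239
Σ(R_m − R̄_m)² = 154.9543  ⇒  Var(R_m) = 154.9543 / 7 = 22.1363
β = Cov / Var(R_m) = 43.4239 / 22.1363 = 1.9617
MRP = 9.24% − 4.75% = 4.49%
E(R) = R_f + β × MRP = 4.75% + 1.9617 × 4.49% = 13.56%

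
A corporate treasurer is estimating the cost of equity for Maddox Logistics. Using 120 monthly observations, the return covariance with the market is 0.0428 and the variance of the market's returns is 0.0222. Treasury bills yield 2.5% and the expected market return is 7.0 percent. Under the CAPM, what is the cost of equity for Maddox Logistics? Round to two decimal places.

11.18%

β = Cov(R_i, R_m) / Var(R_m) = 0.0428 / 0.0222 = 1.9279
MRP = 7.0% − 2.5% = 4.50%
E(R) = R_f + β × MRP = 2.5% + 1.9279 × 4.5% = 11.18%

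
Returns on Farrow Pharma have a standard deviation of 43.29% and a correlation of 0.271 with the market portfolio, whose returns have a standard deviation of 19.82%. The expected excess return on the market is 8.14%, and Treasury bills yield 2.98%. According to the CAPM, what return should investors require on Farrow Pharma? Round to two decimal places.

β = ρ × σ_i / σ_m = 0.271 × 43.29% / 19.82% = 0.5919
E(R) = 2.98% + 0.5919 × 8.14% = 7.80%

7.80%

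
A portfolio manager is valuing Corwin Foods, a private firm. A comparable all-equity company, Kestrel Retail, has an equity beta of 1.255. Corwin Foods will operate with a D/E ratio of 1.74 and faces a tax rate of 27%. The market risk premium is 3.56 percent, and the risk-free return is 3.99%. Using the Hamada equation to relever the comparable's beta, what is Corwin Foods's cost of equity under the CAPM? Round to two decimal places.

14.13%

β_L = β_U × [1 + (1 − t)(D/E)] = 1.255 × [1 + (1 − 0.27) × 1.74]
    = 1.255 × [1 + 0.73 × 1.74] = 1.255 × 2.2702 = 2.8491
E(R) = R_f + β_L × MRP = 3.99% + 2.8491 × 3.56% = 14.13%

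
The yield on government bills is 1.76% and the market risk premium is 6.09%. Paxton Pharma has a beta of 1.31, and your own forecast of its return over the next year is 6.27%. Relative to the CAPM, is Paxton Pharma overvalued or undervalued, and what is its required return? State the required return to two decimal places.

Overvalued; required return 9.74%

Required return = R_f + β·MRP = 1.76% + 1.31 × 6.09% = 9.74%
Forecast 6.27% < required 9.74% → the stock plots below the SML → overvalued.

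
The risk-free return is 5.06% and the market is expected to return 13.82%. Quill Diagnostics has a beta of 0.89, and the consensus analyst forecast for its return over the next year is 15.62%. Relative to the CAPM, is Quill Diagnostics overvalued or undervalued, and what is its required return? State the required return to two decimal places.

Undervalued; required return 12.86%

MRP = 13.82% − 5.06% = 8.76%
Required return = R_f + β·MRP = 5.06% + 0.89 × 8.76% = 12.86%
Forecast 15.62% > required 12.86% → the stock plots above the SML → undervalued.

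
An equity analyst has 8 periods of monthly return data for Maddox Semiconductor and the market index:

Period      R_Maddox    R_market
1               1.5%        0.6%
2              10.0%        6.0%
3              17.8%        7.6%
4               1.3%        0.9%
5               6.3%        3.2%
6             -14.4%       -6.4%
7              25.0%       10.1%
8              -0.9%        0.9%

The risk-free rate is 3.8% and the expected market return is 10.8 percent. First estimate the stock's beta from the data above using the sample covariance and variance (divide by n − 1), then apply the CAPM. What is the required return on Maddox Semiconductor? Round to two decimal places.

Mean R_i = (1.5 + 10.0 + 17.8 + 1.3 + 6.3 − 14.4 + 25.0 − 0.9) / 8 = 5.8250%
Mean R_m = (0.6 + 6.0 + 7.6 + 0.9 + 3.2 − 6.4 + 10.1 + 0.9) / 8 = 2.8625%
Σ(R_i − R̄_i)(R_m − R̄_m) = 427.9675  ⇒  Cov = 427.9675 / 7 = 61.1382
Σ(R_m − R̄_m)² = 183.3988  ⇒  Var(R_m) = 183.3988 / 7 = 26.1998
β = Cov / Var(R_m) = 61.1382 / 26.1998 = 2.3335
MRP = 10.8% − 3.8% = 7.00%
E(R) = R_f + β × MRP = 3.8% + 2.3335 × 7.0% = 20.13%

20.13%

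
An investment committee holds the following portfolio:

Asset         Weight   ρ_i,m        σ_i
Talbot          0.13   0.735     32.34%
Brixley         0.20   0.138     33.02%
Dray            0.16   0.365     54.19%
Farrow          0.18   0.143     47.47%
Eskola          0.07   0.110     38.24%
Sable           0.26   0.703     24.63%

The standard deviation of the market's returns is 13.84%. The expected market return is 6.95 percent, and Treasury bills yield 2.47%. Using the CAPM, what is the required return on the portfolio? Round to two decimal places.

6.74%

β_Talbot = 0.735 × 32.34% / 13.84% = 1.7175
β_Brixley = 0.138 × 33.02% / 13.84% = 0.3292
β_Dray = 0.365 × 54.19% / 13.84% = 1.4291
β_Farrow = 0.143 × 47.47% / 13.84% = 0.4905
β_Eskola = 0.110 × 38.24% / 13.84% = 0.3039
β_Sable = 0.703 × 24.63% / 13.84% = 1.2511
β_P = Σ w_i β_i = 0.13×1.7175 + 0.20×0.3292 + 0.16×1.4291 + 0.18×0.4905 + 0.07×0.3039 + 0.26×1.2511 = 0.9526
MRP = 6.95% − 2.47% = 4.48%
E(R_P) = R_f + β_P × MRP = 2.47% + 0.9526 × 4.48% = 6.74%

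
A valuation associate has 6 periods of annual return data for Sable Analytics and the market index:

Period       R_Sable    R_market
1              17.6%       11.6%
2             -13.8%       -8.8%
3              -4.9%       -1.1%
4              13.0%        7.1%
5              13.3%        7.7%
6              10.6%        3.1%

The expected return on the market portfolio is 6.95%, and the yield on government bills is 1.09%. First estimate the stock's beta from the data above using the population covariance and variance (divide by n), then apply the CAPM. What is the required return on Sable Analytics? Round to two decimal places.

10.73%

Mean R_i = (17.6 − 13.8 − 4.9 + 13.0 + 13.3 + 10.6) / 6 = 5.9667%
Mean R_m = (11.6 − 8.8 − 1.1 + 7.1 + 7.7 + 3.1) / 6 = 3.2667%
Σ(R_i − R̄_i)(R_m − R̄_m) = 441.6133  ⇒  Cov = 441.6133 / 6 = 73.6022
Σ(R_m − R̄_m)² = 268.4933  ⇒  Var(R_m) = 268.4933 / 6 = 44.7489
β = Cov / Var(R_m) = 73.6022 / 44.7489 = 1.6448
MRP = 6.95% − 1.09% = 5.86%
E(R) = R_f + β × MRP = 1.09% + 1.6448 × 5.86% = 10.73%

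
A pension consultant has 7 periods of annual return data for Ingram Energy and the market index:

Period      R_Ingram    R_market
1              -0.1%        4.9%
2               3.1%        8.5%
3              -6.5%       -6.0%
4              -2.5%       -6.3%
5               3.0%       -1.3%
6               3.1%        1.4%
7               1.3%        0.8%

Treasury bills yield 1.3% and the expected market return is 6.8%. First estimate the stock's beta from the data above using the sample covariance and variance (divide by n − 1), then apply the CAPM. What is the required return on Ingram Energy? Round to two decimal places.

Mean R_i = (-0.1 + 3.1 − 6.5 − 2.5 + 3.0 + 3.1 + 1.3) / 7 = 0.2000%
Mean R_m = (4.9 + 8.5 − 6.0 − 6.3 − 1.3 + 1.4 + 0.8) / 7 = 0.2857%
Σ(R_i − R̄_i)(R_m − R̄_m) = 81.6900  ⇒  Cov = 81.6900 / 6 = 13.6150
Σ(R_m − R̄_m)² = 175.6686  ⇒  Var(R_m) = 175.6686 / 6 = 29.2781
β = Cov / Var(R_m) = 13.6150 / 29.2781 = 0.4650
MRP = 6.8% − 1.3% = 5.50%
E(R) = R_f + β × MRP = 1.3% + 0.4650 × 5.5% = 3.86%

3.86%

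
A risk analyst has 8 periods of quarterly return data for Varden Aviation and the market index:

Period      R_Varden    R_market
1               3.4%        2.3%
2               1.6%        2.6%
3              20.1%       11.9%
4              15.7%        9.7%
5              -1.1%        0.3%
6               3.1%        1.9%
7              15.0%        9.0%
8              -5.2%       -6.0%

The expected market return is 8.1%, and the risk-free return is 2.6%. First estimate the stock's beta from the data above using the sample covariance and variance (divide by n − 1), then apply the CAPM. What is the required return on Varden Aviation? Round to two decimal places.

Mean R_i = (3.4 + 1.6 + 20.1 + 15.7 − 1.1 + 3.1 + 15.0 − 5.2) / 8 = 6.5750%
Mean R_m = (2.3 + 2.6 + 11.9 + 9.7 + 0.3 + 1.9 + 9.0 − 6.0) / 8 = 3.9625%
Σ(R_i − R̄_i)(R_m − R̄_m) = 366.7925  ⇒  Cov = 366.7925 / 7 = 52.3989
Σ(R_m − R̄_m)² = 242.8388  ⇒  Var(R_m) = 242.8388 / 7 = 34.6913
β = Cov / Var(R_m) = 52.3989 / 34.6913 = 1.5104
MRP = 8.1% − 2.6% = 5.50%
E(R) = R_f + β × MRP = 2.6% + 1.5104 × 5.5% = 10.91%

10.91%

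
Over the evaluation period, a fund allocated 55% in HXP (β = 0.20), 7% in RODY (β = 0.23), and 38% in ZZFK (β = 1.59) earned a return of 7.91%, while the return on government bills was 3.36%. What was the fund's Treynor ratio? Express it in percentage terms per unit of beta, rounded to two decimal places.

6.23%

β_P = 0.55×0.20 + 0.07×0.23 + 0.38×1.59 = 0.7303
Treynor = (R_P − R_f) / β_P = (7.91% − 3.36%) / 0.7303 = 4.55% / 0.7303 = 6.23%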